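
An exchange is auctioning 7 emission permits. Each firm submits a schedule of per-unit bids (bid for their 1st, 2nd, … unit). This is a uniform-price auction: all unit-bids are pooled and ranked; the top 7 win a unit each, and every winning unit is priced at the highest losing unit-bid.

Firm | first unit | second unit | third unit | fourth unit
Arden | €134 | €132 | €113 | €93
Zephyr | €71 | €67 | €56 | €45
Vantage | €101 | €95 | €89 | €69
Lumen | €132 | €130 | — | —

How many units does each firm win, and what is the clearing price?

Arden 3, Lumen 2, Vantage 2; clearing price €93

Pooled unit-bids ranked (top 7): 134 (Arden-1), 132 (Arden-2), 132 (Lumen-1), 130 (Lumen-2), 113 (Arden-3), 101 (Vantage-1), 95 (Vantage-2)
The (k+1)-th unit-bid is €93.
Allocation: Arden 3, Lumen 2, Vantage 2.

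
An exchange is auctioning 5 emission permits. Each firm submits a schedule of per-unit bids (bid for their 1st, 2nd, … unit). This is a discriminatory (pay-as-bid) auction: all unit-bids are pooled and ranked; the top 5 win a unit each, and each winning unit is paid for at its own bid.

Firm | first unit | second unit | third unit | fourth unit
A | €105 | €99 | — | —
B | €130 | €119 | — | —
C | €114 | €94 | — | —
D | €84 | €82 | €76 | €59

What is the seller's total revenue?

Total revenue: €567

Merging the schedules and taking the best 5: 130 (B-1), 119 (B-2), 114 (C-1), 105 (A-1), 99 (A-2)
Next rejected bid: €94 (not a price — pay-as-bid).
Each winning unit pays its own bid.
Revenue = 130 + 119 + 114 + 105 + 99 = €567.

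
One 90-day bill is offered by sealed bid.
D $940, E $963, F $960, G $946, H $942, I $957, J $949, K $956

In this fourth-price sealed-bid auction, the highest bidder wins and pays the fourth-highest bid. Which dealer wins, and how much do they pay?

Fourth-price sealed-bid auction: the highest bidder wins and pays the fourth-highest bid.
Sorting bids: 963 (E) > 960 (F) > 957 (I) > 956 (K) > 949 (J) > 946 (G) > …
E wins; payment is bid #4 in the ranking = $956.

E pays $956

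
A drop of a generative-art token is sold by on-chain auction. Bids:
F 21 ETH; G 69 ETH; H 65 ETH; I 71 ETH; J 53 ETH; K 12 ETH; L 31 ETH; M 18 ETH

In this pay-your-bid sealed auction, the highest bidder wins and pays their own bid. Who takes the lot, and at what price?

I pays 71 ETH

Pay-your-bid sealed auction: the highest bidder wins and pays their own bid.
Sorting bids: 71 (I) > 69 (G) > 65 (H) > 53 (J) > 31 (L) > 21 (F) > …
I is highest → pays own bid, 71 ETH.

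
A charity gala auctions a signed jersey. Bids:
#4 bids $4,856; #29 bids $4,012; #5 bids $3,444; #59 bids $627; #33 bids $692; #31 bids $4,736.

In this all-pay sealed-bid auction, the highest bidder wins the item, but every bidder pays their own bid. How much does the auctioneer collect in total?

Total revenue: $18,367

Bids in order: 4,856 (#4) > 4,736 (#31) > 4,012 (#29) > 3,444 (#5) > 692 (#33) > 627 (#59)
#4 wins with the top bid; all bids are sunk regardless.
Every bidder forfeits their bid regardless of winning.
Revenue = 4,856 + 4,012 + 3,444 + 627 + 692 + 4,736 = $18,367.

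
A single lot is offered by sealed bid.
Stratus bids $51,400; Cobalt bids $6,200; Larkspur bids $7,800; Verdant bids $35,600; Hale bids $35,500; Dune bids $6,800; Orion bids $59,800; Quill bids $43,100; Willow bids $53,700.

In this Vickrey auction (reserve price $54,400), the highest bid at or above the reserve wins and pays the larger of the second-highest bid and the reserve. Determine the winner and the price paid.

Bids ranked: 59,800 (Orion) > 53,700 (Willow) > 51,400 (Stratus) > 43,100 (Quill) > 35,600 (Verdant) > 35,500 (Hale) > …
Orion has the top bid at or above the reserve ($59,800).
max(second-highest $53,700, reserve $54,400) = $54,400.

Orion pays $54,400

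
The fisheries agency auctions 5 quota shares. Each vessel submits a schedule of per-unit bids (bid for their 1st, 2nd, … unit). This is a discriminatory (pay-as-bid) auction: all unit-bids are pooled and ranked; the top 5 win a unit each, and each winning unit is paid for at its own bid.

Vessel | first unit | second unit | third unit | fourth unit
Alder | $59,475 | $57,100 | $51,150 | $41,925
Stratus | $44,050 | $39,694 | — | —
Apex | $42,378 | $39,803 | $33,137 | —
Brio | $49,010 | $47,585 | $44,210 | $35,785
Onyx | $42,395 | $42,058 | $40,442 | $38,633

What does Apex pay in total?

Apex pays $0

Merging the schedules and taking the best 5: 59,475 (Alder-1), 57,100 (Alder-2), 51,150 (Alder-3), 49,010 (Brio-1), 47,585 (Brio-2)
Next rejected bid: $44,210 (not a price — pay-as-bid).
Apex wins no units.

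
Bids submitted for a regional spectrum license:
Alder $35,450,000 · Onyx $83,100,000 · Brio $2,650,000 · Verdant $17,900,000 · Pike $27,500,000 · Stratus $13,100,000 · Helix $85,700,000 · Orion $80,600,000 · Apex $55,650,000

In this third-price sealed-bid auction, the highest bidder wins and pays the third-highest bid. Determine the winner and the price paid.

Bids in order: 85,700,000 (Helix) > 83,100,000 (Onyx) > 80,600,000 (Orion) > 55,650,000 (Apex) > 35,450,000 (Alder) > 27,500,000 (Pike) > …
Helix wins; payment is bid #3 in the ranking = $80,600,000.

Helix pays $80,600,000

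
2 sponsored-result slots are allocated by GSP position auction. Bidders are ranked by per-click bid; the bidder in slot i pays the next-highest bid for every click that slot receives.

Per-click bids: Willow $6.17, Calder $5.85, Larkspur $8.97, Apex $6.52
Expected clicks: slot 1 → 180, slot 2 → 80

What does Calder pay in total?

Calder pays $0.00

Ranked by bid: $8.97 (Larkspur) > $6.52 (Apex) > $6.17 (Willow) > …
Calder ranks below slot 2 → no slot, pays nothing.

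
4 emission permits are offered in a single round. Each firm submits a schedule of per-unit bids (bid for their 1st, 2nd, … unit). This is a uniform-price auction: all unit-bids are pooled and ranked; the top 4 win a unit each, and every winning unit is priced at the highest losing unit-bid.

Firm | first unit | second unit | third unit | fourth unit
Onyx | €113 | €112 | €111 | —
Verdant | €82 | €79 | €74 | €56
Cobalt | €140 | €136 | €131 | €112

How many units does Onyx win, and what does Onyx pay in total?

Onyx: 1 unit, pays €112

Merging the schedules and taking the best 4: 140 (Cobalt-1), 136 (Cobalt-2), 131 (Cobalt-3), 113 (Onyx-1)
The (k+1)-th unit-bid is €112.
Onyx wins 1 unit(s) at €112 each.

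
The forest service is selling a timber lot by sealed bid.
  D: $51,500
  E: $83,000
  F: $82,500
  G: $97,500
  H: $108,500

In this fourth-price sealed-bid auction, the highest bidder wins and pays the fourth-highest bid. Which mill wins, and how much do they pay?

H pays $82,500

Sorting bids: 108,500 (H) > 97,500 (G) > 83,000 (E) > 82,500 (F) > 51,500 (D)
H wins; payment is bid #4 in the ranking = $82,500.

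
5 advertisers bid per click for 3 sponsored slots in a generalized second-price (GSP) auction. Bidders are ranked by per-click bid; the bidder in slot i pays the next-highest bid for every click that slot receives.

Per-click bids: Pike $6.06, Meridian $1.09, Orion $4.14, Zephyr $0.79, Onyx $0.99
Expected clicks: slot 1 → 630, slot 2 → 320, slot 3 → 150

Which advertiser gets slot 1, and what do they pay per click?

Pike; $4.14 per click

Ranked by bid: $6.06 (Pike) > $4.14 (Orion) > $1.09 (Meridian) > $0.99 (Onyx) > …
Slot 1 goes to the first-ranked bidder, Pike, who pays the next bid down: $4.14/click.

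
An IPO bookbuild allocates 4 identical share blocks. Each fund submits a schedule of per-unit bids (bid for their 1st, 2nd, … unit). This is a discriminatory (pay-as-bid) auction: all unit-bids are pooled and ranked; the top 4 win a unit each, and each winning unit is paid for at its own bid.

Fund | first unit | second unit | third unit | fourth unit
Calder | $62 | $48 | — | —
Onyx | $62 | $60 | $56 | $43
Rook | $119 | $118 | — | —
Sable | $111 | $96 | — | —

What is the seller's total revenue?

Merging the schedules and taking the best 4: 119 (Rook-1), 118 (Rook-2), 111 (Sable-1), 96 (Sable-2)
Next rejected bid: $62 (not a price — pay-as-bid).
Each winning unit pays its own bid.
Revenue = 119 + 118 + 111 + 96 = $444.

Total revenue: $444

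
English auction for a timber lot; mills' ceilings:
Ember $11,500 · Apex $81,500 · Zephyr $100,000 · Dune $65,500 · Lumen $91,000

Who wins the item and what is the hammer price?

Zephyr wins at $91,000

Sorting limits: 100,000 (Zephyr) > 91,000 (Lumen) > 81,500 (Apex) > 65,500 (Dune) > 11,500 (Ember)
Bidding ends when Lumen exits at $91,000; Zephyr takes it.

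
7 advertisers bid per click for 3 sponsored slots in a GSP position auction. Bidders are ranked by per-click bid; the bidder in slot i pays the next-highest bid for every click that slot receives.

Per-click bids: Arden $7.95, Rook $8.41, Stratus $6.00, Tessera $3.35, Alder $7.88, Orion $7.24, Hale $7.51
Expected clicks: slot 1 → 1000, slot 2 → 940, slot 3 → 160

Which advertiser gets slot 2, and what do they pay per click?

Sorting advertisers: $8.41 (Rook) > $7.95 (Arden) > $7.88 (Alder) > $7.51 (Hale) > …
Slot 2 goes to the second-ranked bidder, Arden, who pays the next bid down: $7.88/click.

Arden; $7.88 per click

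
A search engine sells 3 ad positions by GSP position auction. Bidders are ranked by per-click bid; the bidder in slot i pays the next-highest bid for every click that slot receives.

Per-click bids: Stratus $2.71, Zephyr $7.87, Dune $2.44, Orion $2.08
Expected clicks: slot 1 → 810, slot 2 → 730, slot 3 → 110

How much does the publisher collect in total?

Per-click bids in order: $7.87 (Zephyr) > $2.71 (Stratus) > $2.44 (Dune) > $2.08 (Orion)
Slot 1: Zephyr pays $2.71 × 810 = $2195.10
Slot 2: Stratus pays $2.44 × 730 = $1781.20
Slot 3: Dune pays $2.08 × 110 = $228.80
Total = $4205.10

Total revenue: $4205.10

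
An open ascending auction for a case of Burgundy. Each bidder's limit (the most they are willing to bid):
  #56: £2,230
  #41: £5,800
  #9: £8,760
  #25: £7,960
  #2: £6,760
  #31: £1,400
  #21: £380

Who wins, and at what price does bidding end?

Rule: the price rises until one bidder remains; the winner pays the price at which the last rival dropped out.
Limits in order: 8,760 (#9) > 7,960 (#25) > 6,760 (#2) > 5,800 (#41) > 2,230 (#56) > 1,400 (#31) > …
Bidding ends when #25 exits at £7,960; #9 takes it.

#9 wins at £7,960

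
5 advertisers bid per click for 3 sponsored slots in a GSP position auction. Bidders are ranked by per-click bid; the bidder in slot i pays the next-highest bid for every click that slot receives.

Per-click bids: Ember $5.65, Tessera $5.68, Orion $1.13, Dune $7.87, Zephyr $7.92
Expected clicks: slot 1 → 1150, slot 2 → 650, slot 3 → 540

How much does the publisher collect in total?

Total revenue: $15793.50

Sorting advertisers: $7.92 (Zephyr) > $7.87 (Dune) > $5.68 (Tessera) > $5.65 (Ember) > …
Slot 1: Zephyr pays $7.87 × 1150 = $9050.50
Slot 2: Dune pays $5.68 × 650 = $3692.00
Slot 3: Tessera pays $5.65 × 540 = $3051.00
Total = $15793.50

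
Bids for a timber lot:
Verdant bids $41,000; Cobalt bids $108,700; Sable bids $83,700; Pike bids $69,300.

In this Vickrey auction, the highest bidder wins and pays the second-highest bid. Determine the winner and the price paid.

Cobalt pays $83,700

Bids in order: 108,700 (Cobalt) > 83,700 (Sable) > 69,300 (Pike) > 41,000 (Verdant)
Cobalt is highest; pays the second-highest bid, $83,700.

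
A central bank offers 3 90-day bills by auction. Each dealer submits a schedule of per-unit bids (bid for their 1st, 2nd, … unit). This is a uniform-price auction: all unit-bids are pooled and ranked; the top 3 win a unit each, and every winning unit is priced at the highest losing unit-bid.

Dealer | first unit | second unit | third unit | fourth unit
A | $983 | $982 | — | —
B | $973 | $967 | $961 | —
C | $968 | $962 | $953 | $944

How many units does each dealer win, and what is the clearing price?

Merging the schedules and taking the best 3: 983 (A-1), 982 (A-2), 973 (B-1)
The (k+1)-th unit-bid is $968.
Allocation: A 2, B 1.

A 2, B 1; clearing price $968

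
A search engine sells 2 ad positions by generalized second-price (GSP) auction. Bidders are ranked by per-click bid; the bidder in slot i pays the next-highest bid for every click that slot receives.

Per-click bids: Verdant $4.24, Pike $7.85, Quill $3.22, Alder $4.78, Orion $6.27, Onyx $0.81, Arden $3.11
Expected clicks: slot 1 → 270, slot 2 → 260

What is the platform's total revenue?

Total revenue: $2935.70

Per-click bids in order: $7.85 (Pike) > $6.27 (Orion) > $4.78 (Alder) > …
Slot 1: Pike pays $6.27 × 270 = $1692.90
Slot 2: Orion pays $4.78 × 260 = $1242.80
Total = $2935.70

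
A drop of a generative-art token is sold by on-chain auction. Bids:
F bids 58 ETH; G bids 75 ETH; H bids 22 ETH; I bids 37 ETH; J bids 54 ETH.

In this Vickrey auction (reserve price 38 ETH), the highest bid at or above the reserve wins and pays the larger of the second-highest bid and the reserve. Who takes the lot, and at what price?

G pays 58 ETH

Rule: the highest bid at or above the reserve wins and pays the larger of the second-highest bid and the reserve.
Bids ranked: 75 (G) > 58 (F) > 54 (J) > 37 (I) > 22 (H)
Highest eligible bid: G at 75 ETH.
Second-highest bid 58 ETH exceeds the reserve 38 ETH → payment 58 ETH.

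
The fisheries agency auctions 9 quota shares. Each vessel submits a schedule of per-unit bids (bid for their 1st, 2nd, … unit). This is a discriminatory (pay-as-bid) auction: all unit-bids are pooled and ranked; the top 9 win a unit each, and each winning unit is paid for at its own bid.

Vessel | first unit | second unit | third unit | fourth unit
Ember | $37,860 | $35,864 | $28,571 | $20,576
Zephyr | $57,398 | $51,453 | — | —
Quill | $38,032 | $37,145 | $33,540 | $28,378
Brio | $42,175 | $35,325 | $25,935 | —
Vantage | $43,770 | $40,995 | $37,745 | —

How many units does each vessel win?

Pooled unit-bids ranked (top 9): 57,398 (Zephyr-1), 51,453 (Zephyr-2), 43,770 (Vantage-1), 42,175 (Brio-1), 40,995 (Vantage-2), 38,032 (Quill-1), 37,860 (Ember-1), 37,745 (Vantage-3), 37,145 (Quill-2)
Next rejected bid: $35,864 (not a price — pay-as-bid).
Allocation: Brio 1, Ember 1, Quill 2, Vantage 3, Zephyr 2.

Brio 1, Ember 1, Quill 2, Vantage 3, Zephyr 2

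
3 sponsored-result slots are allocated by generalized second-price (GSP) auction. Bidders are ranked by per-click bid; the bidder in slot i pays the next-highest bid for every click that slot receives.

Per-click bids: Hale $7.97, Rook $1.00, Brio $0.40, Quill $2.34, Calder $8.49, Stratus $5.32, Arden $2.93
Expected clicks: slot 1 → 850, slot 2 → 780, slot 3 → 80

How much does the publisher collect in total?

Total revenue: $11158.50

Per-click bids in order: $8.49 (Calder) > $7.97 (Hale) > $5.32 (Stratus) > $2.93 (Arden) > …
Slot 1: Calder pays $7.97 × 850 = $6774.50
Slot 2: Hale pays $5.32 × 780 = $4149.60
Slot 3: Stratus pays $2.93 × 80 = $234.40
Total = $11158.50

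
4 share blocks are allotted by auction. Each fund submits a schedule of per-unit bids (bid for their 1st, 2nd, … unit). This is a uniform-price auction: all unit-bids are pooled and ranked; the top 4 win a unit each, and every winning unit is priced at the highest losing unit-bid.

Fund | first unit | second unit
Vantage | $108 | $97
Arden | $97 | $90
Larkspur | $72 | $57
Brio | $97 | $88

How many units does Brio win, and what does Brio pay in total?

Merging the schedules and taking the best 4: 108 (Vantage-1), 97 (Vantage-2), 97 (Arden-1), 97 (Brio-1)
Highest rejected unit-bid = $90.
Brio wins 1 unit(s) at $90 each.

Brio: 1 unit, pays $90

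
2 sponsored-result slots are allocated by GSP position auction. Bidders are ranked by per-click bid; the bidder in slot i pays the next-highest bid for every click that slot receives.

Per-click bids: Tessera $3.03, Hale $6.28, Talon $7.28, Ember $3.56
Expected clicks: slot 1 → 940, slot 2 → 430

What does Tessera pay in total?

Per-click bids in order: $7.28 (Talon) > $6.28 (Hale) > $3.56 (Ember) > …
Tessera ranks below slot 2 → no slot, pays nothing.

Tessera pays $0.00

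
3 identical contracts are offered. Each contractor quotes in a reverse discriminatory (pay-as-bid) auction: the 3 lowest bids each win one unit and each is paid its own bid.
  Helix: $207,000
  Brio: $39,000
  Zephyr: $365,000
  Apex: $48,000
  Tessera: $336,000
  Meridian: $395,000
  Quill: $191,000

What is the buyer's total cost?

Total cost: $278,000

Bids ranked low→high: 39,000 (Brio), 48,000 (Apex), 191,000 (Quill), 207,000 (Helix), 336,000 (Tessera), …
Winners (3 units): Brio, Apex, Quill.
Total cost = 39,000 + 48,000 + 191,000 = $278,000.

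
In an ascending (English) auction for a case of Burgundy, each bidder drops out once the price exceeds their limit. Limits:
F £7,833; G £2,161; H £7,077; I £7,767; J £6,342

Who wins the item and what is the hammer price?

F wins at £7,767

Limits ranked: 7,833 (F) > 7,767 (I) > 7,077 (H) > 6,342 (J) > 2,161 (G)
I is the last rival to drop out, at £7,767; F remains and wins at that price.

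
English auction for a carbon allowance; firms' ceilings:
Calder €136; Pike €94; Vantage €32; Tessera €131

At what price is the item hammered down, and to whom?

Calder wins at €131

Limits ranked: 136 (Calder) > 131 (Tessera) > 94 (Pike) > 32 (Vantage)
Once the price passes €131, only Calder is left; the hammer falls at Tessera's limit of €131.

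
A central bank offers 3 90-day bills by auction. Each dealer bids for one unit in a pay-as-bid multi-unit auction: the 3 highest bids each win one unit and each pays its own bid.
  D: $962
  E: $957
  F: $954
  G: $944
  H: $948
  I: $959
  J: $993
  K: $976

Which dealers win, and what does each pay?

Ordering the bids: 993 (J), 976 (K), 962 (D), 959 (I), 957 (E), …
The 3 highest are J, K, D.
Each winner pays its own bid: J $993, K $976, D $962.

J $993, K $976, D $962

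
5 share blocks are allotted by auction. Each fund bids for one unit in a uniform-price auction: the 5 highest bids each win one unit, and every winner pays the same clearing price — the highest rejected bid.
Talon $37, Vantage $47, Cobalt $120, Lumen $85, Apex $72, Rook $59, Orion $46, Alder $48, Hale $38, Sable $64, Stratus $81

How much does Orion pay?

Orion pays $0

Ordering the bids: 120 (Cobalt), 85 (Lumen), 81 (Stratus), 72 (Apex), 64 (Sable), 59 (Rook), 48 (Alder), …
Winners (5 units): Cobalt, Lumen, Stratus, Apex, Sable.
Clearing price = highest rejected bid = $59.
Orion does not win → pays $0.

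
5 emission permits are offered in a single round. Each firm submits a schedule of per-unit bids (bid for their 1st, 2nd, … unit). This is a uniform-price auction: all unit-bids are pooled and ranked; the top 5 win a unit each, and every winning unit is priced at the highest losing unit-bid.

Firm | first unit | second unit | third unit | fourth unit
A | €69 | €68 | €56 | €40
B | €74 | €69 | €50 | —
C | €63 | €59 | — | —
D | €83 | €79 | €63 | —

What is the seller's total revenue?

Merging the schedules and taking the best 5: 83 (D-1), 79 (D-2), 74 (B-1), 69 (A-1), 69 (B-2)
First bid not allocated: €68.
Allocation: A 1, B 2, D 2. Every unit priced at €68.
Revenue = 5 × 68 = €340.

Total revenue: €340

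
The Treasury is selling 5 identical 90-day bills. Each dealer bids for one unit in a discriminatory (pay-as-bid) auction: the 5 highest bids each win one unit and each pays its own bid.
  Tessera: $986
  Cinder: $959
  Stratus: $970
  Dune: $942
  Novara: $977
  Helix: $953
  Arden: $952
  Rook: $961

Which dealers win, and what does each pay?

Bids ranked high→low: 986 (Tessera), 977 (Novara), 970 (Stratus), 961 (Rook), 959 (Cinder), 953 (Helix), 952 (Arden), …
The 5 highest are Tessera, Novara, Stratus, Rook, Cinder.
Each winner pays its own bid: Tessera $986, Novara $977, Stratus $970, Rook $961, Cinder $959.

Tessera $986, Novara $977, Stratus $970, Rook $961, Cinder $959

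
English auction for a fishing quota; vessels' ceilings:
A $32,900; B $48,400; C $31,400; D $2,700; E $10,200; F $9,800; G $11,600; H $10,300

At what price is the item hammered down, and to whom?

Open ascending-bid auction: the price rises until one bidder remains; the winner pays the price at which the last rival dropped out.
Limits in order: 48,400 (B) > 32,900 (A) > 31,400 (C) > 11,600 (G) > 10,300 (H) > 10,200 (E) > …
Bidding ends when A exits at $32,900; B takes it.

B wins at $32,900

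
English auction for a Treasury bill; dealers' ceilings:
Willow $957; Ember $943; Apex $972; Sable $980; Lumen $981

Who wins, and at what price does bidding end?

Lumen wins at $980

Open ascending-bid auction: the price rises until one bidder remains; the winner pays the price at which the last rival dropped out.
Limits in order: 981 (Lumen) > 980 (Sable) > 972 (Apex) > 957 (Willow) > 943 (Ember)
Once the price passes $980, only Lumen is left; the hammer falls at Sable's limit of $980.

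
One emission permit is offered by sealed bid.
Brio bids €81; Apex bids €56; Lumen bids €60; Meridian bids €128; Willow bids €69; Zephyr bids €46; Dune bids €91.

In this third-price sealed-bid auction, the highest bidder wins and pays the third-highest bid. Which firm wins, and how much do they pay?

Rule: the highest bidder wins and pays the third-highest bid.
Bids in order: 128 (Meridian) > 91 (Dune) > 81 (Brio) > 69 (Willow) > 60 (Lumen) > 56 (Apex) > …
Meridian is highest; pays the third-highest bid, €81.

Meridian pays €81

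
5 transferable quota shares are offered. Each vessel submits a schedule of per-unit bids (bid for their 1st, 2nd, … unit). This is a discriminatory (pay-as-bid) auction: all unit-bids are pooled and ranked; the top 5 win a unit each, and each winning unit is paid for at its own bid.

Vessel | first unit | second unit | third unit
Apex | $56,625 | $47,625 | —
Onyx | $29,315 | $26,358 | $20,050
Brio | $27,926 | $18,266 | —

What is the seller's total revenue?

All unit-bids, highest first — top 5: 56,625 (Apex-1), 47,625 (Apex-2), 29,315 (Onyx-1), 27,926 (Brio-1), 26,358 (Onyx-2)
Next rejected bid: $20,050 (not a price — pay-as-bid).
Each winning unit pays its own bid.
Revenue = 56,625 + 47,625 + 29,315 + 27,926 + 26,358 = $187,849.

Total revenue: $187,849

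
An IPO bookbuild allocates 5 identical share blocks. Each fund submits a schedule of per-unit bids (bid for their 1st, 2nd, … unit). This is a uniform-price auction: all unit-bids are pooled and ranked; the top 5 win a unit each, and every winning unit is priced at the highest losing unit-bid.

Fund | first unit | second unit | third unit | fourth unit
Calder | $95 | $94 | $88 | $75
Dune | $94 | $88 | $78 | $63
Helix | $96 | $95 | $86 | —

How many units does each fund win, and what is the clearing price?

Calder 2, Dune 1, Helix 2; clearing price $88

All unit-bids, highest first — top 5: 96 (Helix-1), 95 (Calder-1), 95 (Helix-2), 94 (Calder-2), 94 (Dune-1)
Highest rejected unit-bid = $88.
Allocation: Calder 2, Dune 1, Helix 2.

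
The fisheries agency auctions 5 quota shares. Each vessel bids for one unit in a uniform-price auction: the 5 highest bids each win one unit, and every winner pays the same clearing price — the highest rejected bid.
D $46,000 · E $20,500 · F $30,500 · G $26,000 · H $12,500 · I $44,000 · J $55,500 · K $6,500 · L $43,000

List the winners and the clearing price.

Ordering the bids: 55,500 (J), 46,000 (D), 44,000 (I), 43,000 (L), 30,500 (F), 26,000 (G), 20,500 (E), …
Top 5: J, D, I, L, F.
Clearing price = highest rejected bid = $26,000.

J, D, I, L, F; each pays $26,000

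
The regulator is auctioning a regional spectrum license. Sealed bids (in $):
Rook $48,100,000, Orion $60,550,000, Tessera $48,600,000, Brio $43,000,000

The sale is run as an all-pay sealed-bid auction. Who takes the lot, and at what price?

Orion pays $60,550,000

Sorting bids: 60,550,000 (Orion) > 48,600,000 (Tessera) > 48,100,000 (Rook) > 43,000,000 (Brio)
Orion wins with the top bid; all bids are sunk regardless.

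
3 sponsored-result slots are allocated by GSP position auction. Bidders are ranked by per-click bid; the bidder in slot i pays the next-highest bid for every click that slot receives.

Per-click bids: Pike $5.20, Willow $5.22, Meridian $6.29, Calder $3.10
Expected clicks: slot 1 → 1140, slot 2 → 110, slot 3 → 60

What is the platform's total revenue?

Sorting advertisers: $6.29 (Meridian) > $5.22 (Willow) > $5.20 (Pike) > $3.10 (Calder)
Slot 1: Meridian pays $5.22 × 1140 = $5950.80
Slot 2: Willow pays $5.20 × 110 = $572.00
Slot 3: Pike pays $3.10 × 60 = $186.00
Total = $6708.80

Total revenue: $6708.80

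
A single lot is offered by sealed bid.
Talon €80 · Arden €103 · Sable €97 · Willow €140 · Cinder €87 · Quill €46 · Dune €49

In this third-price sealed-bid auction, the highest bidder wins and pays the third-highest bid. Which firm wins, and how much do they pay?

Third-price sealed-bid auction: the highest bidder wins and pays the third-highest bid.
Bids in order: 140 (Willow) > 103 (Arden) > 97 (Sable) > 87 (Cinder) > 80 (Talon) > 49 (Dune) > …
Willow wins; payment is bid #3 in the ranking = €97.

Willow pays €97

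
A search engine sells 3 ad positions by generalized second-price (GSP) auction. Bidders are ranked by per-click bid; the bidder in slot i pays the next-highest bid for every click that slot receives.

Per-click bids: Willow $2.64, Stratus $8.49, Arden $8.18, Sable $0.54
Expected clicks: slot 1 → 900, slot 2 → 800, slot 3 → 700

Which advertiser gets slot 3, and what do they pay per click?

Sorting advertisers: $8.49 (Stratus) > $8.18 (Arden) > $2.64 (Willow) > $0.54 (Sable)
Slot 3 goes to the third-ranked bidder, Willow, who pays the next bid down: $0.54/click.

Willow; $0.54 per click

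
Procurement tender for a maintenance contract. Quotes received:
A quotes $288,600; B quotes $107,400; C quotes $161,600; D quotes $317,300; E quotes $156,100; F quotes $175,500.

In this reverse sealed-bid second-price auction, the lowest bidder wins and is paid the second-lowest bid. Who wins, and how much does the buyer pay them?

Reverse sealed-bid second-price auction: the lowest bidder wins and is paid the second-lowest bid.
Bids in order: 107,400 (B) < 156,100 (E) < 161,600 (C) < 175,500 (F) < 288,600 (A) < 317,300 (D)
Second-price: B is paid E's bid of $156,100.

B is paid $156,100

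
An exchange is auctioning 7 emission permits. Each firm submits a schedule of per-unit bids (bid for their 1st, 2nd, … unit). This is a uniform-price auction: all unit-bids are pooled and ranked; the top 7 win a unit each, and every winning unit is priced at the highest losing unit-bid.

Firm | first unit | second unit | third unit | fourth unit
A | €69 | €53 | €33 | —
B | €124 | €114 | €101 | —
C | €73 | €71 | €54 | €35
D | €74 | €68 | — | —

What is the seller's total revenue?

Total revenue: €476

Pooled unit-bids ranked (top 7): 124 (B-1), 114 (B-2), 101 (B-3), 74 (D-1), 73 (C-1), 71 (C-2), 69 (A-1)
First bid not allocated: €68.
Allocation: A 1, B 3, C 2, D 1. Every unit priced at €68.
Revenue = 7 × 68 = €476.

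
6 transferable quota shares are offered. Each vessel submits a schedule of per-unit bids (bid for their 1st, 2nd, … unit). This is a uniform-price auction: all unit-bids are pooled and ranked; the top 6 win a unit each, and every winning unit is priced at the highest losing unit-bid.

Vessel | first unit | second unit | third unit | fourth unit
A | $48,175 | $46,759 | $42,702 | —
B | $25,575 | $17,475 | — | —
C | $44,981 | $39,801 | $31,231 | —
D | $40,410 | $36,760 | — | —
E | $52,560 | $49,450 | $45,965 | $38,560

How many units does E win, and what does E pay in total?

E: 3 units, pays $128,106

All unit-bids, highest first — top 6: 52,560 (E-1), 49,450 (E-2), 48,175 (A-1), 46,759 (A-2), 45,965 (E-3), 44,981 (C-1)
First bid not allocated: $42,702.
E wins 3 unit(s) at $42,702 each.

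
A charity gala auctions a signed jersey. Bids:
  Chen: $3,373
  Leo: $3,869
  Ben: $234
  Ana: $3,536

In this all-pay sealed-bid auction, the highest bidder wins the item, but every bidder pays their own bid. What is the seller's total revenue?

Sorting bids: 3,869 (Leo) > 3,536 (Ana) > 3,373 (Chen) > 234 (Ben)
Every bidder forfeits their bid regardless of winning.
Revenue = 3,373 + 3,869 + 234 + 3,536 = $11,012.

Total revenue: $11,012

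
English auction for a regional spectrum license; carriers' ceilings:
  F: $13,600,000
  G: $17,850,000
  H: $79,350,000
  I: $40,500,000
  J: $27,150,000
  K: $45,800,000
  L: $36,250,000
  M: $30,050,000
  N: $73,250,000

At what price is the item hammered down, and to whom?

Limits in order: 79,350,000 (H) > 73,250,000 (N) > 45,800,000 (K) > 40,500,000 (I) > 36,250,000 (L) > 30,050,000 (M) > …
Once the price passes $73,250,000, only H is left; the hammer falls at N's limit of $73,250,000.

H wins at $73,250,000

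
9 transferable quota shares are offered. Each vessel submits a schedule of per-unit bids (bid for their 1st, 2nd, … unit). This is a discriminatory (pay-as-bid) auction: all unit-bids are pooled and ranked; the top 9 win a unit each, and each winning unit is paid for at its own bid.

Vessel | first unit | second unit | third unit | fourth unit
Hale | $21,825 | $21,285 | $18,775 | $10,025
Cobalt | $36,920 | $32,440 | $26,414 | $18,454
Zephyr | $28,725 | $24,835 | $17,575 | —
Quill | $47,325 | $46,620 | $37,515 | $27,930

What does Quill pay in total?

All unit-bids, highest first — top 9: 47,325 (Quill-1), 46,620 (Quill-2), 37,515 (Quill-3), 36,920 (Cobalt-1), 32,440 (Cobalt-2), 28,725 (Zephyr-1), 27,930 (Quill-4), 26,414 (Cobalt-3), 24,835 (Zephyr-2)
Next rejected bid: $21,825 (not a price — pay-as-bid).
Quill's winning unit-bids: 47,325 + 46,620 + 37,515 + 27,930 = $159,390.

Quill pays $159,390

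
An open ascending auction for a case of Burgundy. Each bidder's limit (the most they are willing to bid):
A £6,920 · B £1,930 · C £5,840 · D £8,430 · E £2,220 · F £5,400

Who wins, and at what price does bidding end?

D wins at £6,920

Rule: the price rises until one bidder remains; the winner pays the price at which the last rival dropped out.
Limits ranked: 8,430 (D) > 6,920 (A) > 5,840 (C) > 5,400 (F) > 2,220 (E) > 1,930 (B)
Once the price passes £6,920, only D is left; the hammer falls at A's limit of £6,920.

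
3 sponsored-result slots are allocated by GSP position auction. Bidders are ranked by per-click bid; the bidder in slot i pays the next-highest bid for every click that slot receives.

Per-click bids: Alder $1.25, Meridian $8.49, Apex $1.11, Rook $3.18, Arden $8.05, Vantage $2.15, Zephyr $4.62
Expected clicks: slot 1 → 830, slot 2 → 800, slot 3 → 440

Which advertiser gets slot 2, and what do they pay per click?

Arden; $4.62 per click

Sorting advertisers: $8.49 (Meridian) > $8.05 (Arden) > $4.62 (Zephyr) > $3.18 (Rook) > …
Slot 2 goes to the second-ranked bidder, Arden, who pays the next bid down: $4.62/click.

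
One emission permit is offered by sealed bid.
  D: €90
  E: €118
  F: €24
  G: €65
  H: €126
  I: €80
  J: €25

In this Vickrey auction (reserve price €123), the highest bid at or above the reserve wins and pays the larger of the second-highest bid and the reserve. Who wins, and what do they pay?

Bids in order: 126 (H) > 118 (E) > 90 (D) > 80 (I) > 65 (G) > 25 (J) > …
H has the top bid at or above the reserve (€126).
Second-highest bid €118 is below the reserve €123, so the reserve binds → payment €123.

H pays €123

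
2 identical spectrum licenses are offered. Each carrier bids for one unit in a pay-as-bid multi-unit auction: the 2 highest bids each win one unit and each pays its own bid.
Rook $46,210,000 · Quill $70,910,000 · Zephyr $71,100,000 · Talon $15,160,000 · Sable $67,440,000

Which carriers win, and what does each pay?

Zephyr $71,100,000, Quill $70,910,000

Sorting: 71,100,000 (Zephyr), 70,910,000 (Quill), 67,440,000 (Sable), 46,210,000 (Rook), …
Winners (2 units): Zephyr, Quill.
Each winner pays its own bid: Zephyr $71,100,000, Quill $70,910,000.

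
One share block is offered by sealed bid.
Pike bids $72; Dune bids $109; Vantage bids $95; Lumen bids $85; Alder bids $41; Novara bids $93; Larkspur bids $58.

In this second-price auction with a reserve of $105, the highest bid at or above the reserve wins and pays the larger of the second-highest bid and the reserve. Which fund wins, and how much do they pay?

Sorting bids: 109 (Dune) > 95 (Vantage) > 93 (Novara) > 85 (Lumen) > 72 (Pike) > 58 (Larkspur) > …
Highest eligible bid: Dune at $109.
max(second-highest $95, reserve $105) = $105.

Dune pays $105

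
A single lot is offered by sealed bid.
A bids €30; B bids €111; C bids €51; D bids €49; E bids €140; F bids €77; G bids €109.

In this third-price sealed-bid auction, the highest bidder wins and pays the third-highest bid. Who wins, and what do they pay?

Sorting bids: 140 (E) > 111 (B) > 109 (G) > 77 (F) > 51 (C) > 49 (D) > …
E wins; payment is bid #3 in the ranking = €109.

E pays €109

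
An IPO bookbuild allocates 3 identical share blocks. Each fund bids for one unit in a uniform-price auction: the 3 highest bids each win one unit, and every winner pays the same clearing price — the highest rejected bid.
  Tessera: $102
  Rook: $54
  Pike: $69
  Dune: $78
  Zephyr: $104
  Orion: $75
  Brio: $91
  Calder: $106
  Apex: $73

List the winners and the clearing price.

Bids ranked high→low: 106 (Calder), 104 (Zephyr), 102 (Tessera), 91 (Brio), 78 (Dune), …
The 3 highest are Calder, Zephyr, Tessera.
Highest unsuccessful bid: $91 → clearing price.

Calder, Zephyr, Tessera; each pays $91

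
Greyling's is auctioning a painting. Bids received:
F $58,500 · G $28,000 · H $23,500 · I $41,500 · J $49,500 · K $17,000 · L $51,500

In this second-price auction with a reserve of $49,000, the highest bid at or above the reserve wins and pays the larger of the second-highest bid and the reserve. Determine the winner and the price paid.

Sorting bids: 58,500 (F) > 51,500 (L) > 49,500 (J) > 41,500 (I) > 28,000 (G) > 23,500 (H) > …
F has the top bid at or above the reserve ($58,500).
Second-highest bid $51,500 exceeds the reserve $49,000 → payment $51,500.

F pays $51,500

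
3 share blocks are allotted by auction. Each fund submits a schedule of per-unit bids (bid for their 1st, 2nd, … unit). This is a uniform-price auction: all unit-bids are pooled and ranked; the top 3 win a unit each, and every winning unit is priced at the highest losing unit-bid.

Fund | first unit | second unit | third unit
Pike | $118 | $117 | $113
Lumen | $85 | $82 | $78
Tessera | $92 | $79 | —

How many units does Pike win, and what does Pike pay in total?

Pike: 3 units, pays $276

All unit-bids, highest first — top 3: 118 (Pike-1), 117 (Pike-2), 113 (Pike-3)
First bid not allocated: $92.
Pike wins 3 unit(s) at $92 each.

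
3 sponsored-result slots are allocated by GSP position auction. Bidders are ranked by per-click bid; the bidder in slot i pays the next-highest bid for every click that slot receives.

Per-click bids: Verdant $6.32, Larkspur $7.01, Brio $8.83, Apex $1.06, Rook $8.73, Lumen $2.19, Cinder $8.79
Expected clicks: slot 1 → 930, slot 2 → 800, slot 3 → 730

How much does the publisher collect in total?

Per-click bids in order: $8.83 (Brio) > $8.79 (Cinder) > $8.73 (Rook) > $7.01 (Larkspur) > …
Slot 1: Brio pays $8.79 × 930 = $8174.70
Slot 2: Cinder pays $8.73 × 800 = $6984.00
Slot 3: Rook pays $7.01 × 730 = $5117.30
Total = $20276.00

Total revenue: $20276.00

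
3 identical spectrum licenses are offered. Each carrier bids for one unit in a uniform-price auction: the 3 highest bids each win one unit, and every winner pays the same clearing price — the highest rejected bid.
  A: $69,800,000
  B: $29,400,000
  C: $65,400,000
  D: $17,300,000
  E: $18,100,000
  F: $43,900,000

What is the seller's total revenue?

Total revenue: $88,200,000

Sorting: 69,800,000 (A), 65,400,000 (C), 43,900,000 (F), 29,400,000 (B), 18,100,000 (E), …
Winners (3 units): A, C, F.
Clearing price = highest rejected bid = $29,400,000.
Total revenue = 3 × $29,400,000 = $88,200,000.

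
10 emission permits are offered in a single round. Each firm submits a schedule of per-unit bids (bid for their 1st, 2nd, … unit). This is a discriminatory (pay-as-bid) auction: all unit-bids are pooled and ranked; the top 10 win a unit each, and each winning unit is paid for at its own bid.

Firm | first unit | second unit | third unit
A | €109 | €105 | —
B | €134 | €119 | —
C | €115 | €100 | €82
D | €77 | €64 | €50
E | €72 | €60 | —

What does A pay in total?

All unit-bids, highest first — top 10: 134 (B-1), 119 (B-2), 115 (C-1), 109 (A-1), 105 (A-2), 100 (C-2), 82 (C-3), 77 (D-1), 72 (E-1), 64 (D-2)
Next rejected bid: €60 (not a price — pay-as-bid).
A's winning unit-bids: 109 + 105 = €214.

A pays €214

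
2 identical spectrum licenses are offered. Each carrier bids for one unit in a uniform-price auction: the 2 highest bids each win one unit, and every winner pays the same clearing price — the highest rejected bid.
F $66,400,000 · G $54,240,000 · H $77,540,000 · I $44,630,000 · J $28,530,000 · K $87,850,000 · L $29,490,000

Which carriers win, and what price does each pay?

K, H; each pays $66,400,000

Bids ranked high→low: 87,850,000 (K), 77,540,000 (H), 66,400,000 (F), 54,240,000 (G), …
The 2 highest are K, H.
Clearing price = highest rejected bid = $66,400,000.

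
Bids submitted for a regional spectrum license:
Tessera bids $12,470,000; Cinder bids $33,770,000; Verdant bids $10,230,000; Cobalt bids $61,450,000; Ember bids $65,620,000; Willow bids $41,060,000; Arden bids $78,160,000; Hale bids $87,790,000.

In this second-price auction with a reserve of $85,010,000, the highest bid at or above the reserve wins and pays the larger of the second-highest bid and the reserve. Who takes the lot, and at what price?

Hale pays $85,010,000

Bids in order: 87,790,000 (Hale) > 78,160,000 (Arden) > 65,620,000 (Ember) > 61,450,000 (Cobalt) > 41,060,000 (Willow) > 33,770,000 (Cinder) > …
Hale has the top bid at or above the reserve ($87,790,000).
Second-highest bid $78,160,000 is below the reserve $85,010,000, so the reserve binds → payment $85,010,000.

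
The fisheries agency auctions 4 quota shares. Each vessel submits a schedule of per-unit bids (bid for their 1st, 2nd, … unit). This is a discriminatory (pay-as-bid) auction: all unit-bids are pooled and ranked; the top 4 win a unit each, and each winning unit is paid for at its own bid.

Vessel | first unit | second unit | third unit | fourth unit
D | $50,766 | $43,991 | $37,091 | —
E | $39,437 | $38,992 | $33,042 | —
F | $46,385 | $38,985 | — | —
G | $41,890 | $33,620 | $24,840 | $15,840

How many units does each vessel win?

D 2, F 1, G 1

Pooled unit-bids ranked (top 4): 50,766 (D-1), 46,385 (F-1), 43,991 (D-2), 41,890 (G-1)
Next rejected bid: $39,437 (not a price — pay-as-bid).
Allocation: D 2, F 1, G 1.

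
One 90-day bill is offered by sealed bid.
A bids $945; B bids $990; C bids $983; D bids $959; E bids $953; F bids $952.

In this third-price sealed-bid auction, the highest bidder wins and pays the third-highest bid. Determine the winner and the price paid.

Third-price sealed-bid auction: the highest bidder wins and pays the third-highest bid.
Bids ranked: 990 (B) > 983 (C) > 959 (D) > 953 (E) > 952 (F) > 945 (A)
B wins; payment is bid #3 in the ranking = $959.

B pays $959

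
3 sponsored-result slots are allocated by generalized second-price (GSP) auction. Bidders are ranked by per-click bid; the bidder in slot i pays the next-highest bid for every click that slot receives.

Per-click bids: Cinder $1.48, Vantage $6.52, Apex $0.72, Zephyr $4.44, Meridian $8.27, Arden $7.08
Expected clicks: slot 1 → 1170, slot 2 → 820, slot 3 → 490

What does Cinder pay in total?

Cinder pays $0.00

Sorting advertisers: $8.27 (Meridian) > $7.08 (Arden) > $6.52 (Vantage) > $4.44 (Zephyr) > …
Cinder ranks below slot 3 → no slot, pays nothing.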